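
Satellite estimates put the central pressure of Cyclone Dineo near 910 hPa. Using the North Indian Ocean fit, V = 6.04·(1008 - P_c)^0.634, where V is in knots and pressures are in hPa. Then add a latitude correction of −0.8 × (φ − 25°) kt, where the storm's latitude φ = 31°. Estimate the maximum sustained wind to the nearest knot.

ΔP = 1008 − 910 = 98 hPa.
98^0.634 ≈ 18.299.
V ≈ 6.04 × 18.299 ≈ 110.5 kt.
Latitude correction: −0.8 × (31 − 25) = -4.8 kt.
Corrected V ≈ 105.7 kt → 106 kt.

106 kt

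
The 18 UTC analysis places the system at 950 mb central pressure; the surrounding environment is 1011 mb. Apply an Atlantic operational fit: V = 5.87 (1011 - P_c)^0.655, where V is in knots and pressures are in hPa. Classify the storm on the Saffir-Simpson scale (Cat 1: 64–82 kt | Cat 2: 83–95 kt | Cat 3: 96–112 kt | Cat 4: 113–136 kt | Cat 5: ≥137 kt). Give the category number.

ΔP = 1011 − 950 = 61 mb.
V ≈ 5.87 × 61^0.655 = 5.87 × 14.77 ≈ 87 kt.
87 kt falls in the Category 2 band.

2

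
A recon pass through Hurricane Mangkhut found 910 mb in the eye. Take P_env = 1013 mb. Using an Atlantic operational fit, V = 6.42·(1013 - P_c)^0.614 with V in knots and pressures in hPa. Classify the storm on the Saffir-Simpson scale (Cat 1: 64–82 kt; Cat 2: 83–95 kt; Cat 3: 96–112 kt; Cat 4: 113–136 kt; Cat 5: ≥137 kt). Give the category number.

3

ΔP = 1013 − 910 = 103 mb.
V ≈ 6.42 × 103^0.614 = 6.42 × 17.21 ≈ 111 kt.
111 kt falls in the Category 3 band.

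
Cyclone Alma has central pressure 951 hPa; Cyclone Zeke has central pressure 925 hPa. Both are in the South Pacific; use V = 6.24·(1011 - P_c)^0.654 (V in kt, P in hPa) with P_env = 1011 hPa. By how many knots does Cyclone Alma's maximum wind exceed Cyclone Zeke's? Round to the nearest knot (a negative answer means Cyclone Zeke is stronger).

Cyclone Alma: ΔP = 60; V ≈ 6.24 × 60^0.654 ≈ 90.80 kt.
Cyclone Zeke: ΔP = 86; V ≈ 6.24 × 86^0.654 ≈ 114.91 kt.
Difference ≈ 90.80 − 114.91 = -24.11 → -24 kt.

-24 kt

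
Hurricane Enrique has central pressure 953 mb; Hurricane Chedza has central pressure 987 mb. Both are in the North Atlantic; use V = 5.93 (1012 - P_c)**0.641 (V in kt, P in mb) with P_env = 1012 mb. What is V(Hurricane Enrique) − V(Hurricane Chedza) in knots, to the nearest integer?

Hurricane Enrique: ΔP = 59; V ≈ 5.93 × 59^0.641 ≈ 80.94 kt.
Hurricane Chedza: ΔP = 25; V ≈ 5.93 × 25^0.641 ≈ 46.68 kt.
Difference ≈ 80.94 − 46.68 = 34.26 → 34 kt.

34 kt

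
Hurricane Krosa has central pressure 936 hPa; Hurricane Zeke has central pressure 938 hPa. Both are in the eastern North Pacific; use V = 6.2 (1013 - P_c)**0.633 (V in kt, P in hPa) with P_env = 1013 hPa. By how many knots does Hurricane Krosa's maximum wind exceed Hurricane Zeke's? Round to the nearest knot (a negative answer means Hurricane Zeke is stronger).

Hurricane Krosa: ΔP = 77; V ≈ 6.2 × 77^0.633 ≈ 96.95 kt.
Hurricane Zeke: ΔP = 75; V ≈ 6.2 × 75^0.633 ≈ 95.35 kt.
Difference ≈ 96.95 − 95.35 = 1.60 → 2 kt.

2 kt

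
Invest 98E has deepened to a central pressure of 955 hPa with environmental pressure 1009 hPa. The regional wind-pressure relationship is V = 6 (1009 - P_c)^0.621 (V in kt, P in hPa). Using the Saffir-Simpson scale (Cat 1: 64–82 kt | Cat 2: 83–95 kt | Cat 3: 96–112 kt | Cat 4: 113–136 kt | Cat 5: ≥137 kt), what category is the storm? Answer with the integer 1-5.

ΔP = 1009 − 955 = 54 hPa.
V ≈ 6 × 54^0.621 = 6 × 11.91 ≈ 71 kt.
71 kt falls in the Category 1 band.

1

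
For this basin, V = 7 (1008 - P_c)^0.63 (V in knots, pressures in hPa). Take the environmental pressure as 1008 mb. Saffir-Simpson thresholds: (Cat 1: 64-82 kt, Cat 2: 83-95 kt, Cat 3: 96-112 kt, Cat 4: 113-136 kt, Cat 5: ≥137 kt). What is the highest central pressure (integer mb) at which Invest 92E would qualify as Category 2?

Category 2 begins at V = 83 kt.
Required ΔP = (83/7)^(1/0.63) = 11.857^1.587 ≈ 50.67 mb.
P_c ≤ 1008 − 50.67 = 957.33, so the highest integer P_c is 957 mb.

957 mb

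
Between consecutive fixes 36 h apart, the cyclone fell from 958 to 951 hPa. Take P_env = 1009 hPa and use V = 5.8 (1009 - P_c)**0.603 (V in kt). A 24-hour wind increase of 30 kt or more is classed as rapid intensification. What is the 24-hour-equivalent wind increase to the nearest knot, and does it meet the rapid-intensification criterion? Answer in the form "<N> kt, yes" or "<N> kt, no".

V₁: ΔP = 51, V ≈ 5.8 × 51^0.603 ≈ 62.10 kt.
V₂: ΔP = 58, V ≈ 5.8 × 58^0.603 ≈ 67.11 kt.
ΔV over 36 h = 5.01 kt → 24 h equivalent = 5.01 × 24/36 ≈ 3.34 kt.
3 kt < 30 kt ⇒ not rapid intensification.

3 kt, no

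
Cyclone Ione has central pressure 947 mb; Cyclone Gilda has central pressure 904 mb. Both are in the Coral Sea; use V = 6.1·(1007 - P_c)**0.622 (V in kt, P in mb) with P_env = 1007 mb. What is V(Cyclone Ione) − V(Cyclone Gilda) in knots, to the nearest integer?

Cyclone Ione: ΔP = 60; V ≈ 6.1 × 60^0.622 ≈ 77.86 kt.
Cyclone Gilda: ΔP = 103; V ≈ 6.1 × 103^0.622 ≈ 108.97 kt.
Difference ≈ 77.86 − 108.97 = -31.11 → -31 kt.

-31 kt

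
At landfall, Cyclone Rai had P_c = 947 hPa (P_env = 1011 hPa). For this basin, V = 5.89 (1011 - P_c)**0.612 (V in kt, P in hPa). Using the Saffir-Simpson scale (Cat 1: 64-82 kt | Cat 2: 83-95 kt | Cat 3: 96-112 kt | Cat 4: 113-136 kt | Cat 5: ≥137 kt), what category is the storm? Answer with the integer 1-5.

1

ΔP = 1011 − 947 = 64 hPa.
V ≈ 5.89 × 64^0.612 = 5.89 × 12.75 ≈ 75 kt.
75 kt falls in the Category 1 band.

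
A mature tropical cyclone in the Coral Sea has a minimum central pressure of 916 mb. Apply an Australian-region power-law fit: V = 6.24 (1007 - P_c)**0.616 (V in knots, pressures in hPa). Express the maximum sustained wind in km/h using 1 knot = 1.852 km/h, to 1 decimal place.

186.0 km/h

ΔP = 1007 − 916 = 91 mb.
V ≈ 6.24 × 91^0.616 = 6.24 × 16.098 ≈ 100.451 kt.
100.451 × 1.852 ≈ 186.04 km/h → 186.0 km/h.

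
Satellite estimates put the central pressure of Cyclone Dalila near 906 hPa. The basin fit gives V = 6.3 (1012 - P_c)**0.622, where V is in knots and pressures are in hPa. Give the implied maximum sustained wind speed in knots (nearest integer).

115 kt

ΔP = 1012 − 906 = 106 hPa.
106^0.622 ≈ 18.186.
V ≈ 6.3 × 18.186 ≈ 114.6 kt.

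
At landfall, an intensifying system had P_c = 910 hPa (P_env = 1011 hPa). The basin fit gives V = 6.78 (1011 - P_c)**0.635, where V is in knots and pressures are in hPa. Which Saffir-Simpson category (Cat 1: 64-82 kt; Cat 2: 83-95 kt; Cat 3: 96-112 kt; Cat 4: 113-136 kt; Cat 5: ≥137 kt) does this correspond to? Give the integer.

ΔP = 1011 − 910 = 101 hPa.
V ≈ 6.78 × 101^0.635 = 6.78 × 18.74 ≈ 127 kt.
127 kt falls in the Category 4 band.

4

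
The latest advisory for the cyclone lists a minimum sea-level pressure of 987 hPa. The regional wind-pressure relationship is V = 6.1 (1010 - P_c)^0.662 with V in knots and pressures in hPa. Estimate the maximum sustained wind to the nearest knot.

ΔP = 1010 − 987 = 23 hPa.
23^0.662 ≈ 7.970.
V ≈ 6.1 × 7.970 ≈ 48.6 kt.

49 kt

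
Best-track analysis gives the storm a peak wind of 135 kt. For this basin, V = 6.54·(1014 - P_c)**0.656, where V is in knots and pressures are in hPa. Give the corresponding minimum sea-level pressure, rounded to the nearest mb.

ΔP = (V / 6.54)^(1/0.656) = (135/6.54)^1.524.
135/6.54 = 20.642; 20.642^1.524 ≈ 100.97 mb.
P_c = 1014 − 100.97 = 913.03 ≈ 913 mb.

913 mb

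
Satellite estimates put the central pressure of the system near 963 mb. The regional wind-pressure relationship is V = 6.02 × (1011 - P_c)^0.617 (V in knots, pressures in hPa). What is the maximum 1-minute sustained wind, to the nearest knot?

ΔP = 1011 − 963 = 48 mb.
48^0.617 ≈ 10.897.
V ≈ 6.02 × 10.897 ≈ 65.6 kt.

66 kt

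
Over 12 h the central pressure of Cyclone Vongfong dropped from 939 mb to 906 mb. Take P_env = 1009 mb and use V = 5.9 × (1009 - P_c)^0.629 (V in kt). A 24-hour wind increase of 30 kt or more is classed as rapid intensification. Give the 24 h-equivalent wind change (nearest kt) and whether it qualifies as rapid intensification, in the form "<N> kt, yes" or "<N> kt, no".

V₁: ΔP = 70, V ≈ 5.9 × 70^0.629 ≈ 85.39 kt.
V₂: ΔP = 103, V ≈ 5.9 × 103^0.629 ≈ 108.87 kt.
ΔV over 12 h = 23.48 kt → 24 h equivalent = 23.48 × 24/12 ≈ 46.96 kt.
47 kt ≥ 30 kt ⇒ rapid intensification.

47 kt, yes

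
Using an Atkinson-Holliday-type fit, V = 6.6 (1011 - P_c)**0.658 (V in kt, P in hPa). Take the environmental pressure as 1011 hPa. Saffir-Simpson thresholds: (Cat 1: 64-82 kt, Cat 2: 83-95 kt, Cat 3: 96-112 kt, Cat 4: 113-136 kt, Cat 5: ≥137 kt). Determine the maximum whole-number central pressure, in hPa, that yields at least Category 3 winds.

952 hPa

Category 3 begins at V = 96 kt.
Required ΔP = (96/6.6)^(1/0.658) = 14.545^1.520 ≈ 58.49 hPa.
P_c ≤ 1011 − 58.49 = 952.51, so the highest integer P_c is 952 hPa.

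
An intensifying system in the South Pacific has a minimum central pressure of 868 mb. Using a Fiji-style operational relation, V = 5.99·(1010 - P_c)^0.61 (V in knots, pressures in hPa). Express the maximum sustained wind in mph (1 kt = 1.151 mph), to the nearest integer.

ΔP = 1010 − 868 = 142 mb.
V ≈ 5.99 × 142^0.61 = 5.99 × 20.554 ≈ 123.118 kt.
123.118 × 1.151 ≈ 141.71 mph → 142 mph.

142 mph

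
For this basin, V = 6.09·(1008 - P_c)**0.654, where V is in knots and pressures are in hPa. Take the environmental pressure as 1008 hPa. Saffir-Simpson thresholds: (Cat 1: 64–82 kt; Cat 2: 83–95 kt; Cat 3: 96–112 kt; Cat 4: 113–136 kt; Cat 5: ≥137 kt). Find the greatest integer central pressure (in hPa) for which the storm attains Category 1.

Category 1 begins at V = 64 kt.
Required ΔP = (64/6.09)^(1/0.654) = 10.509^1.529 ≈ 36.48 hPa.
P_c ≤ 1008 − 36.48 = 971.52, so the highest integer P_c is 971 hPa.

971 hPa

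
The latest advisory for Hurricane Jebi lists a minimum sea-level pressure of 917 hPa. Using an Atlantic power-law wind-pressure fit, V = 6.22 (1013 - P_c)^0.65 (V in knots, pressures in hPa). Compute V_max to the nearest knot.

ΔP = 1013 − 917 = 96 hPa.
96^0.65 ≈ 19.430.
V ≈ 6.22 × 19.430 ≈ 120.9 kt.

121 kt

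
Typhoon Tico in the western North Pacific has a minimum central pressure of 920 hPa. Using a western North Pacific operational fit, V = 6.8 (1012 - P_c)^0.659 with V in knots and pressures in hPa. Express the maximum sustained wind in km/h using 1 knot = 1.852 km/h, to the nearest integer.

248 km/h

ΔP = 1012 − 920 = 92 hPa.
V ≈ 6.8 × 92^0.659 = 6.8 × 19.685 ≈ 133.858 kt.
133.858 × 1.852 ≈ 247.91 km/h → 248 km/h.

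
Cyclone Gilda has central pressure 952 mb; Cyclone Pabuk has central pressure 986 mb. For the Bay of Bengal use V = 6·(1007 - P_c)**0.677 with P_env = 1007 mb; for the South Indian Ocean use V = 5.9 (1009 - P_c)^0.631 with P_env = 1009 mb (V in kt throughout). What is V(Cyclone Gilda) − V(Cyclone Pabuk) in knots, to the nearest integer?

Cyclone Gilda: ΔP = 55; V ≈ 6 × 55^0.677 ≈ 90.44 kt.
Cyclone Pabuk: ΔP = 23; V ≈ 5.9 × 23^0.631 ≈ 42.67 kt.
Difference ≈ 90.44 − 42.67 = 47.77 → 48 kt.

48 kt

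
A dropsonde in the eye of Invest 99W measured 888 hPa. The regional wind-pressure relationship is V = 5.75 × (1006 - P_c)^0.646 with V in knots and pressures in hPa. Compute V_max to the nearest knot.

ΔP = 1006 − 888 = 118 hPa.
118^0.646 ≈ 21.799.
V ≈ 5.75 × 21.799 ≈ 125.3 kt.

125 kt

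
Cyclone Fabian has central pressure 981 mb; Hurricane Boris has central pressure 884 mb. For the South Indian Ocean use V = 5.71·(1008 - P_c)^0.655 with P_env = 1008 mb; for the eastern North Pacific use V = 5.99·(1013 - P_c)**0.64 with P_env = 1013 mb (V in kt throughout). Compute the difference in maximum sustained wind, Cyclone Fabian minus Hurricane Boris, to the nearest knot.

Cyclone Fabian: ΔP = 27; V ≈ 5.71 × 27^0.655 ≈ 49.45 kt.
Hurricane Boris: ΔP = 129; V ≈ 5.99 × 129^0.64 ≈ 134.34 kt.
Difference ≈ 49.45 − 134.34 = -84.89 → -85 kt.

-85 kt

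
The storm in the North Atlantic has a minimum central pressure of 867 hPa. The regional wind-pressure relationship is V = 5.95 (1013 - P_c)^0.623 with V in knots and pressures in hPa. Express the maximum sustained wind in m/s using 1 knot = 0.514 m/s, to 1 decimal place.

ΔP = 1013 − 867 = 146 hPa.
V ≈ 5.95 × 146^0.623 = 5.95 × 22.304 ≈ 132.712 kt.
132.712 × 0.514 ≈ 68.21 m/s → 68.2 m/s.

68.2 m/s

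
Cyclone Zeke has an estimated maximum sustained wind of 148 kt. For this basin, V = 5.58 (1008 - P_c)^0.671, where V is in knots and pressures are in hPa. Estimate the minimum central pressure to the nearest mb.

ΔP = (V / 5.58)^(1/0.671) = (148/5.58)^1.490.
148/5.58 = 26.523; 26.523^1.490 ≈ 132.33 mb.
P_c = 1008 − 132.33 = 875.67 ≈ 876 mb.

876 mb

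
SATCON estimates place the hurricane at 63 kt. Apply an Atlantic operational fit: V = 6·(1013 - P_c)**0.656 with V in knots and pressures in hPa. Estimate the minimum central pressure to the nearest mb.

977 mb

ΔP = (V / 6)^(1/0.656) = (63/6)^1.524.
63/6 = 10.500; 10.500^1.524 ≈ 36.03 mb.
P_c = 1013 − 36.03 = 976.97 ≈ 977 mb.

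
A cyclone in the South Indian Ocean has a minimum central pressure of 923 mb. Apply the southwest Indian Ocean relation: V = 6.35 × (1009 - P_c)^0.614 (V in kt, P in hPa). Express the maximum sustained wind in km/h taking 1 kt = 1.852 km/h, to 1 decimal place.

ΔP = 1009 − 923 = 86 mb.
V ≈ 6.35 × 86^0.614 = 6.35 × 15.409 ≈ 97.849 kt.
97.849 × 1.852 ≈ 181.22 km/h → 181.2 km/h.

181.2 km/h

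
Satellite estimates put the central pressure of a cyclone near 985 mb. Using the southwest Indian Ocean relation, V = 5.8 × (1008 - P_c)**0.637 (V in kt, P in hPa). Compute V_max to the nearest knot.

43 kt

ΔP = 1008 − 985 = 23 mb.
23^0.637 ≈ 7.369.
V ≈ 5.8 × 7.369 ≈ 42.7 kt.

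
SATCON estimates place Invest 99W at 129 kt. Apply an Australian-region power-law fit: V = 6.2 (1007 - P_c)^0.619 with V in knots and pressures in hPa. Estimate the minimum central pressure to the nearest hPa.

872 hPa

ΔP = (V / 6.2)^(1/0.619) = (129/6.2)^1.616.
129/6.2 = 20.806; 20.806^1.616 ≈ 134.76 hPa.
P_c = 1007 − 134.76 = 872.24 ≈ 872 hPa.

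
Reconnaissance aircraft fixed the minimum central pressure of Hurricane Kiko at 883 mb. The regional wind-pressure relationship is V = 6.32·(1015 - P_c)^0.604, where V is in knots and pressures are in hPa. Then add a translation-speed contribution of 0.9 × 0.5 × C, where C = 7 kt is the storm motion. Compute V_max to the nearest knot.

124 kt

ΔP = 1015 − 883 = 132 mb.
132^0.604 ≈ 19.091.
V ≈ 6.32 × 19.091 ≈ 120.7 kt.
Translation term: 0.9 × 0.5 × 7 = 3.15 kt.
Corrected V ≈ 123.85 kt → 124 kt.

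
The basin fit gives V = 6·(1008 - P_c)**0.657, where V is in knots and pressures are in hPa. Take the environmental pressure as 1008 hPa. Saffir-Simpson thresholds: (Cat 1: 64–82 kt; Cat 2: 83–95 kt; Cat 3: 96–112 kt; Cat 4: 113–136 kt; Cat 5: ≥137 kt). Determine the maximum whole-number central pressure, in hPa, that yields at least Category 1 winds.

Category 1 begins at V = 64 kt.
Required ΔP = (64/6)^(1/0.657) = 10.667^1.522 ≈ 36.71 hPa.
P_c ≤ 1008 − 36.71 = 971.29, so the highest integer P_c is 971 hPa.

971 hPa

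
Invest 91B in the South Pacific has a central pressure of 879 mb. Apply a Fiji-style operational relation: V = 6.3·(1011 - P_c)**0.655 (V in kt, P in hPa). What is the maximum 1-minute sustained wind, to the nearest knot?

ΔP = 1011 − 879 = 132 mb.
132^0.655 ≈ 24.489.
V ≈ 6.3 × 24.489 ≈ 154.3 kt.

154 kt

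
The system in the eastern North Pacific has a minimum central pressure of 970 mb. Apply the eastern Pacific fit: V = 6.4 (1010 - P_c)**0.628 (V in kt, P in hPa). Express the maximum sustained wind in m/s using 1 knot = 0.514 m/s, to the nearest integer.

ΔP = 1010 − 970 = 40 mb.
V ≈ 6.4 × 40^0.628 = 6.4 × 10.141 ≈ 64.904 kt.
64.904 × 0.514 ≈ 33.36 m/s → 33 m/s.

33 m/s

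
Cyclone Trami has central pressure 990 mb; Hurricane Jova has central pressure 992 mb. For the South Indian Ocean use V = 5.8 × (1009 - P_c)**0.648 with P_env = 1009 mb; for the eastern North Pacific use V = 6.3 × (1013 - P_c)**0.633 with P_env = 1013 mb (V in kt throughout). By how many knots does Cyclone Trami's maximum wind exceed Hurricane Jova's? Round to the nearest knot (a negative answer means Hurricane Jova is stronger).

-4 kt

Cyclone Trami: ΔP = 19; V ≈ 5.8 × 19^0.648 ≈ 39.09 kt.
Hurricane Jova: ΔP = 21; V ≈ 6.3 × 21^0.633 ≈ 43.28 kt.
Difference ≈ 39.09 − 43.28 = -4.19 → -4 kt.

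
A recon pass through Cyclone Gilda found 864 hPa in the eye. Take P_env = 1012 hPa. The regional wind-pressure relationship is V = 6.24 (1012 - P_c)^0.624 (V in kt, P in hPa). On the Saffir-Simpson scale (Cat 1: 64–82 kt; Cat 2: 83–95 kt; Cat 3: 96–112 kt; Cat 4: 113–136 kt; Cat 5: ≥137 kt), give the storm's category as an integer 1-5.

5

ΔP = 1012 − 864 = 148 hPa.
V ≈ 6.24 × 148^0.624 = 6.24 × 22.61 ≈ 141 kt.
141 kt falls in the Category 5 band.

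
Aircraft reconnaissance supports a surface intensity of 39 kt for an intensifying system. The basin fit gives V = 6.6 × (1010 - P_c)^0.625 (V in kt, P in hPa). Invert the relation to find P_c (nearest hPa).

ΔP = (V / 6.6)^(1/0.625) = (39/6.6)^1.600.
39/6.6 = 5.909; 5.909^1.600 ≈ 17.16 hPa.
P_c = 1010 − 17.16 = 992.84 ≈ 993 hPa.

993 hPa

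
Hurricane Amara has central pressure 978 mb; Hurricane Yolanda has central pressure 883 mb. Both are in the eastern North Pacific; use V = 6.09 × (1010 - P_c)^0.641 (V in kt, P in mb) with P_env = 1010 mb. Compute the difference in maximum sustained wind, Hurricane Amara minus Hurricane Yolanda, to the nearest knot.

Hurricane Amara: ΔP = 32; V ≈ 6.09 × 32^0.641 ≈ 56.16 kt.
Hurricane Yolanda: ΔP = 127; V ≈ 6.09 × 127^0.641 ≈ 135.88 kt.
Difference ≈ 56.16 − 135.88 = -79.72 → -80 kt.

-80 kt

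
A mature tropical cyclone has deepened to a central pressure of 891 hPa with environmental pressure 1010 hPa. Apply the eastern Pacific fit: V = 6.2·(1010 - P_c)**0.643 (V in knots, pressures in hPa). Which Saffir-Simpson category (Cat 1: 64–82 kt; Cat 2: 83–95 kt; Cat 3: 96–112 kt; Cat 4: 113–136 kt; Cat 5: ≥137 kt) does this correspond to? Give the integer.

ΔP = 1010 − 891 = 119 hPa.
V ≈ 6.2 × 119^0.643 = 6.2 × 21.61 ≈ 134 kt.
134 kt falls in the Category 4 band.

4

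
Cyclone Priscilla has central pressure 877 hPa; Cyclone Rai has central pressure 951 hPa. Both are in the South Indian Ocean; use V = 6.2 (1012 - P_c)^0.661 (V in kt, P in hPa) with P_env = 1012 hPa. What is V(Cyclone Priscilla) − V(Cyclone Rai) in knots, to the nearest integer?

Cyclone Priscilla: ΔP = 135; V ≈ 6.2 × 135^0.661 ≈ 158.69 kt.
Cyclone Rai: ΔP = 61; V ≈ 6.2 × 61^0.661 ≈ 93.86 kt.
Difference ≈ 158.69 − 93.86 = 64.83 → 65 kt.

65 kt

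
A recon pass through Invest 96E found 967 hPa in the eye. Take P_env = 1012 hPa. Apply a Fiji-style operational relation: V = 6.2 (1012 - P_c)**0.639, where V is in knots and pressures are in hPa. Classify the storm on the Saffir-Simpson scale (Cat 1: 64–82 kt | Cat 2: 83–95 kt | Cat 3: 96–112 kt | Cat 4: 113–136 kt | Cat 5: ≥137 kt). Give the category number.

ΔP = 1012 − 967 = 45 hPa.
V ≈ 6.2 × 45^0.639 = 6.2 × 11.39 ≈ 71 kt.
71 kt falls in the Category 1 band.

1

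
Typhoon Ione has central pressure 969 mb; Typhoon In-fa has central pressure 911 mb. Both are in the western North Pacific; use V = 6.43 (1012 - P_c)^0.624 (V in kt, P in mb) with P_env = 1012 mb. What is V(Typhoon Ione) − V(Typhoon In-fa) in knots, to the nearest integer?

Typhoon Ione: ΔP = 43; V ≈ 6.43 × 43^0.624 ≈ 67.22 kt.
Typhoon In-fa: ΔP = 101; V ≈ 6.43 × 101^0.624 ≈ 114.53 kt.
Difference ≈ 67.22 − 114.53 = -47.31 → -47 kt.

-47 kt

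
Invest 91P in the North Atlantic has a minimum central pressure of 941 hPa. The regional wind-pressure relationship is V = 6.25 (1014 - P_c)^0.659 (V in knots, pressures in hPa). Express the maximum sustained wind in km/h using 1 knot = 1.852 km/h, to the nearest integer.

196 km/h

ΔP = 1014 − 941 = 73 hPa.
V ≈ 6.25 × 73^0.659 = 6.25 × 16.902 ≈ 105.635 kt.
105.635 × 1.852 ≈ 195.64 km/h → 196 km/h.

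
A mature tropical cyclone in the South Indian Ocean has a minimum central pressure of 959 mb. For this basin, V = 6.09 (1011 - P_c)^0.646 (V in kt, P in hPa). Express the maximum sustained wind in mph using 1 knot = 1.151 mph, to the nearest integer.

90 mph

ΔP = 1011 − 959 = 52 mb.
V ≈ 6.09 × 52^0.646 = 6.09 × 12.839 ≈ 78.191 kt.
78.191 × 1.151 ≈ 90.00 mph → 90 mph.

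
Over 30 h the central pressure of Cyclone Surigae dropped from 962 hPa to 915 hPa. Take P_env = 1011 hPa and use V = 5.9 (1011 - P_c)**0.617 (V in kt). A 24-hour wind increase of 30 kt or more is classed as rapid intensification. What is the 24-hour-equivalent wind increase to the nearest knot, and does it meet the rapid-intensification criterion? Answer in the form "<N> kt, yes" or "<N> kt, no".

27 kt, no

V₁: ΔP = 49, V ≈ 5.9 × 49^0.617 ≈ 65.12 kt.
V₂: ΔP = 96, V ≈ 5.9 × 96^0.617 ≈ 98.61 kt.
ΔV over 30 h = 33.49 kt → 24 h equivalent = 33.49 × 24/30 ≈ 26.79 kt.
27 kt < 30 kt ⇒ not rapid intensification.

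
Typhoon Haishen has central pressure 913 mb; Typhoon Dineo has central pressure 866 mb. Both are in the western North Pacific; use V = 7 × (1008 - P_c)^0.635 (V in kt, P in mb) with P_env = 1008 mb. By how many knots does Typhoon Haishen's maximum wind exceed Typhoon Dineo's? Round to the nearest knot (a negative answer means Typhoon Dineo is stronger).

Typhoon Haishen: ΔP = 95; V ≈ 7 × 95^0.635 ≈ 126.17 kt.
Typhoon Dineo: ΔP = 142; V ≈ 7 × 142^0.635 ≈ 162.86 kt.
Difference ≈ 126.17 − 162.86 = -36.69 → -37 kt.

-37 kt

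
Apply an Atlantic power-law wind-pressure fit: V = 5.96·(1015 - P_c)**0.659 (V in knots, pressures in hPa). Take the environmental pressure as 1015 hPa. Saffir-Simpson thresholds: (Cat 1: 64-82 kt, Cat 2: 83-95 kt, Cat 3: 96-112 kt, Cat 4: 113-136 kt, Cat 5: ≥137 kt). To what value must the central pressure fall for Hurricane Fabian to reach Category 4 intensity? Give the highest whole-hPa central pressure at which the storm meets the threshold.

928 hPa

Category 4 begins at V = 113 kt.
Required ΔP = (113/5.96)^(1/0.659) = 18.960^1.517 ≈ 86.91 hPa.
P_c ≤ 1015 − 86.91 = 928.09, so the highest integer P_c is 928 hPa.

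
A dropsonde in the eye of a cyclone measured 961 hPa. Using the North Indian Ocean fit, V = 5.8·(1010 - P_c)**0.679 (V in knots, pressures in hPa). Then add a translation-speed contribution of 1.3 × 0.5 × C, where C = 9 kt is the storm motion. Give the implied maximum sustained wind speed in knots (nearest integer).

ΔP = 1010 − 961 = 49 hPa.
49^0.679 ≈ 14.049.
V ≈ 5.8 × 14.049 ≈ 81.5 kt.
Translation term: 1.3 × 0.5 × 9 = 5.85 kt.
Corrected V ≈ 87.35 kt → 87 kt.

87 kt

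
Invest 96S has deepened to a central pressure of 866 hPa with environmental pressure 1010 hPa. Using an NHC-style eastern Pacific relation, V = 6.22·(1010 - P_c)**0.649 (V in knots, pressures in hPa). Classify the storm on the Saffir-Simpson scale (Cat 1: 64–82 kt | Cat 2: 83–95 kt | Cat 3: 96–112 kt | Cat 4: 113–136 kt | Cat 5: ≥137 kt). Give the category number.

ΔP = 1010 − 866 = 144 hPa.
V ≈ 6.22 × 144^0.649 = 6.22 × 25.16 ≈ 157 kt.
157 kt falls in the Category 5 band.

5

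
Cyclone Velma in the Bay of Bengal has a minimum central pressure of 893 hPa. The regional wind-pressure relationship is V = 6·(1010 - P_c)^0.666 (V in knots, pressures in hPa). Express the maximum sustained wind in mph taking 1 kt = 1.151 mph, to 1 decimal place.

ΔP = 1010 − 893 = 117 hPa.
V ≈ 6 × 117^0.666 = 6 × 23.846 ≈ 143.075 kt.
143.075 × 1.151 ≈ 164.68 mph → 164.7 mph.

164.7 mph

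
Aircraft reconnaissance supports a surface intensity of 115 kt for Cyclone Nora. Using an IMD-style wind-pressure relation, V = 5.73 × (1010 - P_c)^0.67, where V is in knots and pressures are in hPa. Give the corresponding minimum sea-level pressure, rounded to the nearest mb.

922 mb

ΔP = (V / 5.73)^(1/0.67) = (115/5.73)^1.493.
115/5.73 = 20.070; 20.070^1.493 ≈ 87.92 mb.
P_c = 1010 − 87.92 = 922.08 ≈ 922 mb.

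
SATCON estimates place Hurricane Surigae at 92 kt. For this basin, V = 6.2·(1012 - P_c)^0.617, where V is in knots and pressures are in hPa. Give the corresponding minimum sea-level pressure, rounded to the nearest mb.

933 mb

ΔP = (V / 6.2)^(1/0.617) = (92/6.2)^1.621.
92/6.2 = 14.839; 14.839^1.621 ≈ 79.17 mb.
P_c = 1012 − 79.17 = 932.83 ≈ 933 mb.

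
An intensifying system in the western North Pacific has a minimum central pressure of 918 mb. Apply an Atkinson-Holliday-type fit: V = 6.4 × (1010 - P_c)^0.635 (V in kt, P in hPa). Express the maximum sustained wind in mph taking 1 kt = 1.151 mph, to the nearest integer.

ΔP = 1010 − 918 = 92 mb.
V ≈ 6.4 × 92^0.635 = 6.4 × 17.661 ≈ 113.028 kt.
113.028 × 1.151 ≈ 130.09 mph → 130 mph.

130 mph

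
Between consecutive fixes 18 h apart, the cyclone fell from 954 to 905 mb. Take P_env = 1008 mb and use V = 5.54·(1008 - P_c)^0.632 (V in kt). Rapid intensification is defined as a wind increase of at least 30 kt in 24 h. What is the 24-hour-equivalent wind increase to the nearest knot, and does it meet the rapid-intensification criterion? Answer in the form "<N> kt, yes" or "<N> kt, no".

V₁: ΔP = 54, V ≈ 5.54 × 54^0.632 ≈ 68.93 kt.
V₂: ΔP = 103, V ≈ 5.54 × 103^0.632 ≈ 103.66 kt.
ΔV over 18 h = 34.73 kt → 24 h equivalent = 34.73 × 24/18 ≈ 46.31 kt.
46 kt ≥ 30 kt ⇒ rapid intensification.

46 kt, yes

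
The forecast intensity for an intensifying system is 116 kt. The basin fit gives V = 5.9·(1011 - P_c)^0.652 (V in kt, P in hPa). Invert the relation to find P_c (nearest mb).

915 mb

ΔP = (V / 5.9)^(1/0.652) = (116/5.9)^1.534.
116/5.9 = 19.661; 19.661^1.534 ≈ 96.40 mb.
P_c = 1011 − 96.40 = 914.60 ≈ 915 mb.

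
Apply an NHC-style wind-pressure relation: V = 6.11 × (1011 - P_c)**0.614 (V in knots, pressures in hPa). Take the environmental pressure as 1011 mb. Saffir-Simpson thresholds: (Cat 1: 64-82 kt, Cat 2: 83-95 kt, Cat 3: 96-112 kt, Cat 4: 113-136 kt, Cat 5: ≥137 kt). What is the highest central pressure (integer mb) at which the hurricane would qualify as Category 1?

965 mb

Category 1 begins at V = 64 kt.
Required ΔP = (64/6.11)^(1/0.614) = 10.475^1.629 ≈ 45.86 mb.
P_c ≤ 1011 − 45.86 = 965.14, so the highest integer P_c is 965 mb.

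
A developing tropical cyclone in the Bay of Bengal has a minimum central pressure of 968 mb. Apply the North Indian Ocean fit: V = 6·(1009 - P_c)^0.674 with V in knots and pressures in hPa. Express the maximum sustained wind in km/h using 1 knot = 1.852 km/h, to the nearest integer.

ΔP = 1009 − 968 = 41 mb.
V ≈ 6 × 41^0.674 = 6 × 12.218 ≈ 73.311 kt.
73.311 × 1.852 ≈ 135.77 km/h → 136 km/h.

136 km/h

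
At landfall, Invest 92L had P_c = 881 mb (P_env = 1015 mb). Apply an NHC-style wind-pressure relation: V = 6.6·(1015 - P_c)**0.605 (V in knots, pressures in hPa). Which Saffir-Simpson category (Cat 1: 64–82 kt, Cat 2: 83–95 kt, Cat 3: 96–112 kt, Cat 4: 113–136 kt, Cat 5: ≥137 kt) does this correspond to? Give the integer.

4

ΔP = 1015 − 881 = 134 mb.
V ≈ 6.6 × 134^0.605 = 6.6 × 19.36 ≈ 128 kt.
128 kt falls in the Category 4 band.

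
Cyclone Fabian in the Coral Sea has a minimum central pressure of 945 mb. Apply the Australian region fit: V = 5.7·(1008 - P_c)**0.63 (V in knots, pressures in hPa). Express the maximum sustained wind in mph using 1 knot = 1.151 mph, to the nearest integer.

89 mph

ΔP = 1008 − 945 = 63 mb.
V ≈ 5.7 × 63^0.63 = 5.7 × 13.601 ≈ 77.528 kt.
77.528 × 1.151 ≈ 89.23 mph → 89 mph.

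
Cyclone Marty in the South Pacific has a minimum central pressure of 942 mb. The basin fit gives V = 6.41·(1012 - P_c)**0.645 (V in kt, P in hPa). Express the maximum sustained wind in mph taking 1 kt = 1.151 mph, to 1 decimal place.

ΔP = 1012 − 942 = 70 mb.
V ≈ 6.41 × 70^0.645 = 6.41 × 15.491 ≈ 99.299 kt.
99.299 × 1.151 ≈ 114.29 mph → 114.3 mph.

114.3 mph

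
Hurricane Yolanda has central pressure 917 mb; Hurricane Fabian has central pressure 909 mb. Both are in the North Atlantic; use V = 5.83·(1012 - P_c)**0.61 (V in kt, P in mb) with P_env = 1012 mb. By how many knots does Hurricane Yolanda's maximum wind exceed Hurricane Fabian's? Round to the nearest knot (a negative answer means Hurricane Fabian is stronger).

Hurricane Yolanda: ΔP = 95; V ≈ 5.83 × 95^0.61 ≈ 93.77 kt.
Hurricane Fabian: ΔP = 103; V ≈ 5.83 × 103^0.61 ≈ 98.51 kt.
Difference ≈ 93.77 − 98.51 = -4.74 → -5 kt.

-5 kt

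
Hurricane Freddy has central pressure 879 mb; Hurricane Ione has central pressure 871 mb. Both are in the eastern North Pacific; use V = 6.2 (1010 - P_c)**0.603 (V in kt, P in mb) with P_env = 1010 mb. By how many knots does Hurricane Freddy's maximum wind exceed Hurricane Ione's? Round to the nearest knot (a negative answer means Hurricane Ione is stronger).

-4 kt

Hurricane Freddy: ΔP = 131; V ≈ 6.2 × 131^0.603 ≈ 117.25 kt.
Hurricane Ione: ΔP = 139; V ≈ 6.2 × 139^0.603 ≈ 121.51 kt.
Difference ≈ 117.25 − 121.51 = -4.26 → -4 kt.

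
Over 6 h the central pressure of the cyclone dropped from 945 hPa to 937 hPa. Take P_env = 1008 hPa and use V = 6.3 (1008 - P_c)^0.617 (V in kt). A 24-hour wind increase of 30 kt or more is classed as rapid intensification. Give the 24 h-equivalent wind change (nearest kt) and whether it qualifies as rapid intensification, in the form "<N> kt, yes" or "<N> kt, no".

25 kt, no

V₁: ΔP = 63, V ≈ 6.3 × 63^0.617 ≈ 81.20 kt.
V₂: ΔP = 71, V ≈ 6.3 × 71^0.617 ≈ 87.41 kt.
ΔV over 6 h = 6.21 kt → 24 h equivalent = 6.21 × 24/6 ≈ 24.84 kt.
25 kt < 30 kt ⇒ not rapid intensification.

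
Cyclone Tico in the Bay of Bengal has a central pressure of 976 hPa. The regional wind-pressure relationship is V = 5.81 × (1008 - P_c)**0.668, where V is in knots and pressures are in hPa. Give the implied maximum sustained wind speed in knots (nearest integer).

59 kt

ΔP = 1008 − 976 = 32 hPa.
32^0.668 ≈ 10.126.
V ≈ 5.81 × 10.126 ≈ 58.8 kt.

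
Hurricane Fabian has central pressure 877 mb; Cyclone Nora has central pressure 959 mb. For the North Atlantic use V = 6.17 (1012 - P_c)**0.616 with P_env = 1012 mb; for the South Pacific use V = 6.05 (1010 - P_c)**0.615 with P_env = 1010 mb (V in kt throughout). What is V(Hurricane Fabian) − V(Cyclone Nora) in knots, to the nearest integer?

Hurricane Fabian: ΔP = 135; V ≈ 6.17 × 135^0.616 ≈ 126.64 kt.
Cyclone Nora: ΔP = 51; V ≈ 6.05 × 51^0.615 ≈ 67.91 kt.
Difference ≈ 126.64 − 67.91 = 58.73 → 59 kt.

59 kt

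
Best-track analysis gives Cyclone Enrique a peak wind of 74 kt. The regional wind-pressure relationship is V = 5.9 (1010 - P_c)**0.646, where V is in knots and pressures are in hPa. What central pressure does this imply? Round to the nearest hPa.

ΔP = (V / 5.9)^(1/0.646) = (74/5.9)^1.548.
74/5.9 = 12.542; 12.542^1.548 ≈ 50.15 hPa.
P_c = 1010 − 50.15 = 959.85 ≈ 960 hPa.

960 hPa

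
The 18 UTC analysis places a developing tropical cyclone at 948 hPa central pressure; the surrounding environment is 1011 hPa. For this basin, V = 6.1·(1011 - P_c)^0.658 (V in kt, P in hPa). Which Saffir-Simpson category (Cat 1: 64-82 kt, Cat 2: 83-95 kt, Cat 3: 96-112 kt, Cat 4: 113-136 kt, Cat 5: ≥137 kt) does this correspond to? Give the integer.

2

ΔP = 1011 − 948 = 63 hPa.
V ≈ 6.1 × 63^0.658 = 6.1 × 15.27 ≈ 93 kt.
93 kt falls in the Category 2 band.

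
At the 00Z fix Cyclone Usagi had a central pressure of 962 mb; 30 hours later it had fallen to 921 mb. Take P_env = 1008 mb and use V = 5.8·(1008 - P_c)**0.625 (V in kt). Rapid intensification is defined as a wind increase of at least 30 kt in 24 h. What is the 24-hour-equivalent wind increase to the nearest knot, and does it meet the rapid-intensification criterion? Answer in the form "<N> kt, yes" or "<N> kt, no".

25 kt, no

V₁: ΔP = 46, V ≈ 5.8 × 46^0.625 ≈ 63.48 kt.
V₂: ΔP = 87, V ≈ 5.8 × 87^0.625 ≈ 94.54 kt.
ΔV over 30 h = 31.06 kt → 24 h equivalent = 31.06 × 24/30 ≈ 24.85 kt.
25 kt < 30 kt ⇒ not rapid intensification.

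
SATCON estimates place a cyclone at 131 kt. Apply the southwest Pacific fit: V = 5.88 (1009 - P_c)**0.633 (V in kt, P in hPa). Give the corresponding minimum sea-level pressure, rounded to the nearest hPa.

874 hPa

ΔP = (V / 5.88)^(1/0.633) = (131/5.88)^1.580.
131/5.88 = 22.279; 22.279^1.580 ≈ 134.70 hPa.
P_c = 1009 − 134.70 = 874.30 ≈ 874 hPa.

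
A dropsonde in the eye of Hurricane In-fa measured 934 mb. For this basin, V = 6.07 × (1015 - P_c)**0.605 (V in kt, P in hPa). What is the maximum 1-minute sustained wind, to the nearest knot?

ΔP = 1015 − 934 = 81 mb.
81^0.605 ≈ 14.277.
V ≈ 6.07 × 14.277 ≈ 86.7 kt.

87 kt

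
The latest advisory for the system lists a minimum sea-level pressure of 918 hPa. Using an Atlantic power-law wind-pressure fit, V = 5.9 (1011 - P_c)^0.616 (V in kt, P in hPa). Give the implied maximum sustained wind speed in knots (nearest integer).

96 kt

ΔP = 1011 − 918 = 93 hPa.
93^0.616 ≈ 16.315.
V ≈ 5.9 × 16.315 ≈ 96.3 kt.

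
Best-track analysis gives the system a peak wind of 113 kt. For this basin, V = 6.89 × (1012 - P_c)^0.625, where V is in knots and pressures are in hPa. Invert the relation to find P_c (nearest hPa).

ΔP = (V / 6.89)^(1/0.625) = (113/6.89)^1.600.
113/6.89 = 16.401; 16.401^1.600 ≈ 87.86 hPa.
P_c = 1012 − 87.86 = 924.14 ≈ 924 hPa.

924 hPa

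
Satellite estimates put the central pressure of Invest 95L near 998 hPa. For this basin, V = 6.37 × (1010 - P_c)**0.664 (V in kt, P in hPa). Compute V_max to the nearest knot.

ΔP = 1010 − 998 = 12 hPa.
12^0.664 ≈ 5.207.
V ≈ 6.37 × 5.207 ≈ 33.2 kt.

33 kt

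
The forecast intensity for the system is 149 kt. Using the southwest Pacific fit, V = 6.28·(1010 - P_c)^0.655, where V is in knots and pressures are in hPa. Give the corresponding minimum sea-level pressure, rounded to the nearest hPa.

ΔP = (V / 6.28)^(1/0.655) = (149/6.28)^1.527.
149/6.28 = 23.726; 23.726^1.527 ≈ 125.77 hPa.
P_c = 1010 − 125.77 = 884.23 ≈ 884 hPa.

884 hPa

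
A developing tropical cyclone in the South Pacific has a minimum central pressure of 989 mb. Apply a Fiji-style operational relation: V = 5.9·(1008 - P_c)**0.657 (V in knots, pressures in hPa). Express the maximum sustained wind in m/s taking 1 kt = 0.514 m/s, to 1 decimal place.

ΔP = 1008 − 989 = 19 mb.
V ≈ 5.9 × 19^0.657 = 5.9 × 6.921 ≈ 40.831 kt.
40.831 × 0.514 ≈ 20.99 m/s → 21.0 m/s.

21.0 m/s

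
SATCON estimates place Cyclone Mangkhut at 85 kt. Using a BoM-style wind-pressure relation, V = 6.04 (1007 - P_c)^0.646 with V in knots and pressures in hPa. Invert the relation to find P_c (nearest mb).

ΔP = (V / 6.04)^(1/0.646) = (85/6.04)^1.548.
85/6.04 = 14.073; 14.073^1.548 ≈ 59.94 mb.
P_c = 1007 − 59.94 = 947.06 ≈ 947 mb.

947 mb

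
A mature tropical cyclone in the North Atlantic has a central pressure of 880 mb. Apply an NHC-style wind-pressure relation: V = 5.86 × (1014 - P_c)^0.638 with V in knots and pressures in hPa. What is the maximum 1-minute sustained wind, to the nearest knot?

133 kt

ΔP = 1014 − 880 = 134 mb.
134^0.638 ≈ 22.756.
V ≈ 5.86 × 22.756 ≈ 133.3 kt.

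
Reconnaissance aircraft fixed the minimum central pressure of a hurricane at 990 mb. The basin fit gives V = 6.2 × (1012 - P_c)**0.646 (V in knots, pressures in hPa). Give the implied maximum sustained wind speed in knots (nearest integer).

46 kt

ΔP = 1012 − 990 = 22 mb.
22^0.646 ≈ 7.366.
V ≈ 6.2 × 7.366 ≈ 45.7 kt.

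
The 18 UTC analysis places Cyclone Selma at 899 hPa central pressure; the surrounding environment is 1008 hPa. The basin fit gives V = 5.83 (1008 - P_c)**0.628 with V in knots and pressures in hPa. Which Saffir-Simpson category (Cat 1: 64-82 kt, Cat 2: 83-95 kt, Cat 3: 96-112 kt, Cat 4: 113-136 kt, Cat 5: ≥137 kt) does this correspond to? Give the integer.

3

ΔP = 1008 − 899 = 109 hPa.
V ≈ 5.83 × 109^0.628 = 5.83 × 19.03 ≈ 111 kt.
111 kt falls in the Category 3 band.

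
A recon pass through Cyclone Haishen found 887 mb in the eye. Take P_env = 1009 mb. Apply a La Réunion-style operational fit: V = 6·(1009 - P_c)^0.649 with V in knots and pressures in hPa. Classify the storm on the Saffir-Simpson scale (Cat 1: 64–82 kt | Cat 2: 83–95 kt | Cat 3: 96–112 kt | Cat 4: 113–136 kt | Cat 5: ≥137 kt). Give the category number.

ΔP = 1009 − 887 = 122 mb.
V ≈ 6 × 122^0.649 = 6 × 22.60 ≈ 136 kt.
136 kt falls in the Category 4 band.

4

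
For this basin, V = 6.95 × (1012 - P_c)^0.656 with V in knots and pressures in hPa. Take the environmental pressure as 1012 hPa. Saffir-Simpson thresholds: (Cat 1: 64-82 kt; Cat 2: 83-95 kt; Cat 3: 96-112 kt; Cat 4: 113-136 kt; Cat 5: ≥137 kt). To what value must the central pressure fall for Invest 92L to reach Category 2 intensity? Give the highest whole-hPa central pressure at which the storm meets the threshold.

968 hPa

Category 2 begins at V = 83 kt.
Required ΔP = (83/6.95)^(1/0.656) = 11.942^1.524 ≈ 43.84 hPa.
P_c ≤ 1012 − 43.84 = 968.16, so the highest integer P_c is 968 hPa.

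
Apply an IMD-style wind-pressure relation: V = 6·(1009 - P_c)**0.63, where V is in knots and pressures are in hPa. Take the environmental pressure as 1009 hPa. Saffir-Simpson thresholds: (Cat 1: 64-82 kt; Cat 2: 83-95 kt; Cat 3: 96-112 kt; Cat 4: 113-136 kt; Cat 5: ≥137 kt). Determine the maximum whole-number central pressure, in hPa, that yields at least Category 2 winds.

Category 2 begins at V = 83 kt.
Required ΔP = (83/6)^(1/0.63) = 13.833^1.587 ≈ 64.71 hPa.
P_c ≤ 1009 − 64.71 = 944.29, so the highest integer P_c is 944 hPa.

944 hPa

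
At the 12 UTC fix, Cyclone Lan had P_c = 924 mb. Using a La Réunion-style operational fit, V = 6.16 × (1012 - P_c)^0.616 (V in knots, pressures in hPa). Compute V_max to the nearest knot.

ΔP = 1012 − 924 = 88 mb.
88^0.616 ≈ 15.769.
V ≈ 6.16 × 15.769 ≈ 97.1 kt.

97 kt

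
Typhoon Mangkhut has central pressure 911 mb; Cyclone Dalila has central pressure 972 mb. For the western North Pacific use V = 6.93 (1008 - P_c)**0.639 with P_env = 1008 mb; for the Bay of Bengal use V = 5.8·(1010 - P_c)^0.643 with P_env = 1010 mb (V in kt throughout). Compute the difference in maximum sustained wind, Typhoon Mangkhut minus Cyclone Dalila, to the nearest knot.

Typhoon Mangkhut: ΔP = 97; V ≈ 6.93 × 97^0.639 ≈ 128.91 kt.
Cyclone Dalila: ΔP = 38; V ≈ 5.8 × 38^0.643 ≈ 60.15 kt.
Difference ≈ 128.91 − 60.15 = 68.76 → 69 kt.

69 kt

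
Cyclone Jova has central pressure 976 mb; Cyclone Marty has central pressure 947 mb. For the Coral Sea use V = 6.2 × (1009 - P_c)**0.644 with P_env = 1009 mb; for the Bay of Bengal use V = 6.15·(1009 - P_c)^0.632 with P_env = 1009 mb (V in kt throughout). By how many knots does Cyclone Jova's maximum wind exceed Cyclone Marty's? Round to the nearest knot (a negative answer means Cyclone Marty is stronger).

-25 kt

Cyclone Jova: ΔP = 33; V ≈ 6.2 × 33^0.644 ≈ 58.93 kt.
Cyclone Marty: ΔP = 62; V ≈ 6.15 × 62^0.632 ≈ 83.50 kt.
Difference ≈ 58.93 − 83.50 = -24.57 → -25 kt.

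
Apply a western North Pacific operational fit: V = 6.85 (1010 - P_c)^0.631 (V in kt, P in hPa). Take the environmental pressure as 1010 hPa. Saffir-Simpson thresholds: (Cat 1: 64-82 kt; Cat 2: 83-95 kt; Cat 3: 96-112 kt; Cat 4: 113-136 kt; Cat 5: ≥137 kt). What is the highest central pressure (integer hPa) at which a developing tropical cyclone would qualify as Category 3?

Category 3 begins at V = 96 kt.
Required ΔP = (96/6.85)^(1/0.631) = 14.015^1.585 ≈ 65.63 hPa.
P_c ≤ 1010 − 65.63 = 944.37, so the highest integer P_c is 944 hPa.

944 hPa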